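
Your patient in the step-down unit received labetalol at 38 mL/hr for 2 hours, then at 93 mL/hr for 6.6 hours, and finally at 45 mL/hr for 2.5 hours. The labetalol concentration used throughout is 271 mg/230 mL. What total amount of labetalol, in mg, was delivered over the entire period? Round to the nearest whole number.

945 mg

Concentration = 271 mg ÷ 230 mL = 1.178261 mg/mL
Stage 1: 38 mL/hr × 2 hr = 76 mL → 76 mL × 1.178261 mg/mL = 89.54783 mg
Stage 2: 93 mL/hr × 6.6 hr = 613.8 mL → 613.8 mL × 1.178261 mg/mL = 723.2165 mg
Stage 3: 45 mL/hr × 2.5 hr = 112.5 mL → 112.5 mL × 1.178261 mg/mL = 132.5543 mg
Total = 89.54783 + 723.2165 + 132.5543 = 945.3187 mg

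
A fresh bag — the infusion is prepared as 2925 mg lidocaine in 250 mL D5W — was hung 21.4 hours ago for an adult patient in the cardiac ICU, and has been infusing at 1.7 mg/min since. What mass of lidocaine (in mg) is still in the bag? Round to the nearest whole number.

742 mg

1.7 mg/min × 60 min/hr = 102 mg/hr
Concentration = 2925 mg ÷ 250 mL = 11.7 mg/mL
Rate = 102 mg/hr ÷ 11.7 mg/mL = 8.717949 mL/hr
Volume infused = 8.717949 mL/hr × 21.4 hr = 186.5641 mL
Volume remaining = 250 − 186.5641 = 63.4359 mL
Drug remaining = 63.4359 mL × 11.7 mg/mL = 742.2 mg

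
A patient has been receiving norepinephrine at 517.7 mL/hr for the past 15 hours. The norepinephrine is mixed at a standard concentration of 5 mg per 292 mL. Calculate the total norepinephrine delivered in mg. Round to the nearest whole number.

Concentration = 5 mg ÷ 292 mL = 0.01712329 mg/mL = 17.12329 mcg/mL
Drug rate = 517.7 mL/hr × 17.12329 mcg/mL = 8864.726 mcg/hr
Total = 8864.726 mcg/hr × 15 hr = 132970.9 mcg = 132.9709 mg

133 mg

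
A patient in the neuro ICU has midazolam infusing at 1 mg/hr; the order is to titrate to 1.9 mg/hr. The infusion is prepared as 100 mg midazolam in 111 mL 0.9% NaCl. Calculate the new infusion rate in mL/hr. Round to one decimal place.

2.1 mL/hr

Concentration = 100 mg ÷ 111 mL = 0.9009009 mg/mL
Rate = 1.9 mg/hr ÷ 0.9009009 mg/mL = 2.109 mL/hr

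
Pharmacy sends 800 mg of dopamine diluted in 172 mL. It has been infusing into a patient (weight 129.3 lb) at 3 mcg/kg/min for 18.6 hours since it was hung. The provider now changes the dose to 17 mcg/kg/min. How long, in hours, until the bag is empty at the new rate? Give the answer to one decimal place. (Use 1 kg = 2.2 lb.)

10.1 hours

Initial rate:
Weight = 129.3 lb ÷ 2.2 lb/kg = 58.77273 kg
Dose = 3 mcg/kg/min × 58.77273 kg = 176.3182 mcg/min
176.3182 mcg/min × 60 min/hr = 10579.09 mcg/hr
Concentration = 800 mg ÷ 172 mL = 4.651163 mg/mL = 4651.163 mcg/mL
Rate = 10579.09 mcg/hr ÷ 4651.163 mcg/mL = 2.274505 mL/hr
Volume infused so far = 2.274505 mL/hr × 18.6 hr = 42.30578 mL
Volume remaining = 172 − 42.30578 = 129.6942 mL
New rate:
Dose = 17 mcg/kg/min × 58.77273 kg = 999.1364 mcg/min
999.1364 mcg/min × 60 min/hr = 59948.18 mcg/hr
Rate = 59948.18 mcg/hr ÷ 4651.163 mcg/mL = 12.88886 mL/hr
Time remaining = 129.6942 mL ÷ 12.88886 mL/hr = 10.06251 hr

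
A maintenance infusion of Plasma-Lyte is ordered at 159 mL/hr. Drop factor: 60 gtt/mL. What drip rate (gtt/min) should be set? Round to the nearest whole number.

159 gtt/min

159 mL/hr ÷ 60 min/hr = 2.65 mL/min
2.65 mL/min × 60 gtt/mL = 159 gtt/min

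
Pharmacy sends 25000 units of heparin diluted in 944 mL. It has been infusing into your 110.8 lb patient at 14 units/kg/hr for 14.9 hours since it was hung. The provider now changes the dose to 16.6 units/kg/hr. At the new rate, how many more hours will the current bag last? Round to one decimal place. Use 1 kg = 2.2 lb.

Initial rate:
Weight = 110.8 lb ÷ 2.2 lb/kg = 50.36364 kg
Dose = 14 units/kg/hr × 50.36364 kg = 705.0909 units/hr
Concentration = 25000 units ÷ 944 mL = 26.48305 units/mL
Rate = 705.0909 units/hr ÷ 26.48305 units/mL = 26.62423 mL/hr
Volume infused so far = 26.62423 mL/hr × 14.9 hr = 396.7011 mL
Volume remaining = 944 − 396.7011 = 547.2989 mL
New rate:
Dose = 16.6 units/kg/hr × 50.36364 kg = 836.0364 units/hr
Rate = 836.0364 units/hr ÷ 26.48305 units/mL = 31.56873 mL/hr
Time remaining = 547.2989 mL ÷ 31.56873 mL/hr = 17.33674 hr

17.3 hours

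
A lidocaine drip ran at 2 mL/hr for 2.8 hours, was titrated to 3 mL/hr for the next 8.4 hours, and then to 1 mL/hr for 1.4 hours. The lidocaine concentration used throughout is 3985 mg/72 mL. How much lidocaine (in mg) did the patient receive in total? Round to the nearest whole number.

Concentration = 3985 mg ÷ 72 mL = 55.34722 mg/mL
Stage 1: 2 mL/hr × 2.8 hr = 5.6 mL → 5.6 mL × 55.34722 mg/mL = 309.9444 mg
Stage 2: 3 mL/hr × 8.4 hr = 25.2 mL → 25.2 mL × 55.34722 mg/mL = 1394.75 mg
Stage 3: 1 mL/hr × 1.4 hr = 1.4 mL → 1.4 mL × 55.34722 mg/mL = 77.48611 mg
Total = 309.9444 + 1394.75 + 77.48611 = 1782.181 mg

1782 mg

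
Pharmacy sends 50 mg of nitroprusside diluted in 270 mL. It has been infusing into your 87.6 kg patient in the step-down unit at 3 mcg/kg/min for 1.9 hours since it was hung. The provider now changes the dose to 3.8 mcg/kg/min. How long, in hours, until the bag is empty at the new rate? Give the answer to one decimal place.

1.0 hours

Initial rate:
Dose = 3 mcg/kg/min × 87.6 kg = 262.8 mcg/min
262.8 mcg/min × 60 min/hr = 15768 mcg/hr
Concentration = 50 mg ÷ 270 mL = 0.1851852 mg/mL = 185.1852 mcg/mL
Rate = 15768 mcg/hr ÷ 185.1852 mcg/mL = 85.1472 mL/hr
Volume infused so far = 85.1472 mL/hr × 1.9 hr = 161.7797 mL
Volume remaining = 270 − 161.7797 = 108.2203 mL
New rate:
Dose = 3.8 mcg/kg/min × 87.6 kg = 332.88 mcg/min
332.88 mcg/min × 60 min/hr = 19972.8 mcg/hr
Rate = 19972.8 mcg/hr ÷ 185.1852 mcg/mL = 107.8531 mL/hr
Time remaining = 108.2203 mL ÷ 107.8531 mL/hr = 1.003405 hr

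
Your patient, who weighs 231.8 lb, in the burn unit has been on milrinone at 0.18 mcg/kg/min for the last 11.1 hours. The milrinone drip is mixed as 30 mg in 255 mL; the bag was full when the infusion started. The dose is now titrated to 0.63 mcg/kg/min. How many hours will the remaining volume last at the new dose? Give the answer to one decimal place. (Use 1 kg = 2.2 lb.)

4.4 hours

Initial rate:
Weight = 231.8 lb ÷ 2.2 lb/kg = 105.3636 kg
Dose = 0.18 mcg/kg/min × 105.3636 kg = 18.96545 mcg/min
18.96545 mcg/min × 60 min/hr = 1137.927 mcg/hr
Concentration = 30 mg ÷ 255 mL = 0.1176471 mg/mL = 117.6471 mcg/mL
Rate = 1137.927 mcg/hr ÷ 117.6471 mcg/mL = 9.672382 mL/hr
Volume infused so far = 9.672382 mL/hr × 11.1 hr = 107.3634 mL
Volume remaining = 255 − 107.3634 = 147.6366 mL
New rate:
Dose = 0.63 mcg/kg/min × 105.3636 kg = 66.37909 mcg/min
66.37909 mcg/min × 60 min/hr = 3982.745 mcg/hr
Rate = 3982.745 mcg/hr ÷ 117.6471 mcg/mL = 33.85334 mL/hr
Time remaining = 147.6366 mL ÷ 33.85334 mL/hr = 4.361064 hr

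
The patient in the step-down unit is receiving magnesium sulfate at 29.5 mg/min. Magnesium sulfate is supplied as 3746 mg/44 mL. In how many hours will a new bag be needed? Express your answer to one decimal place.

2.1 hours

29.5 mg/min × 60 min/hr = 1770 mg/hr
Concentration = 3746 mg ÷ 44 mL = 85.13636 mg/mL
Rate = 1770 mg/hr ÷ 85.13636 mg/mL = 20.79018 mL/hr
Duration = 44 mL ÷ 20.79018 mL/hr = 2.116384 hr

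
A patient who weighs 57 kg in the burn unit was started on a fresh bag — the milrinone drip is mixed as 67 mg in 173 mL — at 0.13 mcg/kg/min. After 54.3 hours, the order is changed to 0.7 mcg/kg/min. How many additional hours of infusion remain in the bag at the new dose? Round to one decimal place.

Initial rate:
Dose = 0.13 mcg/kg/min × 57 kg = 7.41 mcg/min
7.41 mcg/min × 60 min/hr = 444.6 mcg/hr
Concentration = 67 mg ÷ 173 mL = 0.3872832 mg/mL = 387.2832 mcg/mL
Rate = 444.6 mcg/hr ÷ 387.2832 mcg/mL = 1.147997 mL/hr
Volume infused so far = 1.147997 mL/hr × 54.3 hr = 62.33624 mL
Volume remaining = 173 − 62.33624 = 110.6638 mL
New rate:
Dose = 0.7 mcg/kg/min × 57 kg = 39.9 mcg/min
39.9 mcg/min × 60 min/hr = 2394 mcg/hr
Rate = 2394 mcg/hr ÷ 387.2832 mcg/mL = 6.181522 mL/hr
Time remaining = 110.6638 mL ÷ 6.181522 mL/hr = 17.90235 hr

17.9 hours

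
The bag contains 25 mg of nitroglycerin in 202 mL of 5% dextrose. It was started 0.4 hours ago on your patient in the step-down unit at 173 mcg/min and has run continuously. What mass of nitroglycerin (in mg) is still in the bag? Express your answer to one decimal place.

173 mcg/min × 60 min/hr = 10380 mcg/hr
Concentration = 25 mg ÷ 202 mL = 0.1237624 mg/mL = 123.7624 mcg/mL
Rate = 10380 mcg/hr ÷ 123.7624 mcg/mL = 83.8704 mL/hr
Volume infused = 83.8704 mL/hr × 0.4 hr = 33.54816 mL
Volume remaining = 202 − 33.54816 = 168.4518 mL
Drug remaining = 168.4518 mL × 123.7624 mcg/mL = 20848 mcg = 20.848 mg

20.8 mg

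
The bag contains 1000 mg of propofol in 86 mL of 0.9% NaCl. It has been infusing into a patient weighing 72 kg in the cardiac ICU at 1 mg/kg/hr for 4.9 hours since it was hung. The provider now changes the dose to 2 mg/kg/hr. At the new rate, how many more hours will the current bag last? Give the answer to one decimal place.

4.5 hours

Initial rate:
Dose = 1 mg/kg/hr × 72 kg = 72 mg/hr
Concentration = 1000 mg ÷ 86 mL = 11.62791 mg/mL
Rate = 72 mg/hr ÷ 11.62791 mg/mL = 6.192 mL/hr
Volume infused so far = 6.192 mL/hr × 4.9 hr = 30.3408 mL
Volume remaining = 86 − 30.3408 = 55.6592 mL
New rate:
Dose = 2 mg/kg/hr × 72 kg = 144 mg/hr
Rate = 144 mg/hr ÷ 11.62791 mg/mL = 12.384 mL/hr
Time remaining = 55.6592 mL ÷ 12.384 mL/hr = 4.494444 hr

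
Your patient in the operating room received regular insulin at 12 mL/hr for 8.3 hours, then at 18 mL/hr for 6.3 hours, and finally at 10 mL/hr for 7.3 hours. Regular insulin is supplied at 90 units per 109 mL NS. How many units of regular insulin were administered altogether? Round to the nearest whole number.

236 units

Concentration = 90 units ÷ 109 mL = 0.8256881 units/mL
Stage 1: 12 mL/hr × 8.3 hr = 99.6 mL → 99.6 mL × 0.8256881 units/mL = 82.23853 units
Stage 2: 18 mL/hr × 6.3 hr = 113.4 mL → 113.4 mL × 0.8256881 units/mL = 93.63303 units
Stage 3: 10 mL/hr × 7.3 hr = 73 mL → 73 mL × 0.8256881 units/mL = 60.27523 units
Total = 82.23853 + 93.63303 + 60.27523 = 236.1468 units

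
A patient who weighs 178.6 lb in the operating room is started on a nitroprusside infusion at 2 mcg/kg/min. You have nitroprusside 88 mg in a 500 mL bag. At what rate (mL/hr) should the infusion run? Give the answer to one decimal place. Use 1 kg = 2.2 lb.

55.4 mL/hr

Weight = 178.6 lb ÷ 2.2 lb/kg = 81.18182 kg
Dose = 2 mcg/kg/min × 81.18182 kg = 162.3636 mcg/min
162.3636 mcg/min × 60 min/hr = 9741.818 mcg/hr
Concentration = 88 mg ÷ 500 mL = 0.176 mg/mL = 176 mcg/mL
Rate = 9741.818 mcg/hr ÷ 176 mcg/mL = 55.35124 mL/hr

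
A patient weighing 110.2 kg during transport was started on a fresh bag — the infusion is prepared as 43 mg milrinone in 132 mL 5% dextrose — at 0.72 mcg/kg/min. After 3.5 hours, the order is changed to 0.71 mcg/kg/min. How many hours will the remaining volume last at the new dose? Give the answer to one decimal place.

5.6 hours

Initial rate:
Dose = 0.72 mcg/kg/min × 110.2 kg = 79.344 mcg/min
79.344 mcg/min × 60 min/hr = 4760.64 mcg/hr
Concentration = 43 mg ÷ 132 mL = 0.3257576 mg/mL = 325.7576 mcg/mL
Rate = 4760.64 mcg/hr ÷ 325.7576 mcg/mL = 14.61406 mL/hr
Volume infused so far = 14.61406 mL/hr × 3.5 hr = 51.1492 mL
Volume remaining = 132 − 51.1492 = 80.8508 mL
New rate:
Dose = 0.71 mcg/kg/min × 110.2 kg = 78.242 mcg/min
78.242 mcg/min × 60 min/hr = 4694.52 mcg/hr
Rate = 4694.52 mcg/hr ÷ 325.7576 mcg/mL = 14.41108 mL/hr
Time remaining = 80.8508 mL ÷ 14.41108 mL/hr = 5.61032 hr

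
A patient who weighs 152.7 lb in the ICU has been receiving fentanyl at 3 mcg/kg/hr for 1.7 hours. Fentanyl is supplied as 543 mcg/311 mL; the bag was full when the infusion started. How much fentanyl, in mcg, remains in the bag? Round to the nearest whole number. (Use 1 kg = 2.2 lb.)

189 mcg

Weight = 152.7 lb ÷ 2.2 lb/kg = 69.40909 kg
Dose = 3 mcg/kg/hr × 69.40909 kg = 208.2273 mcg/hr
Concentration = 543 mcg ÷ 311 mL = 1.745981 mcg/mL
Rate = 208.2273 mcg/hr ÷ 1.745981 mcg/mL = 119.2609 mL/hr
Volume infused = 119.2609 mL/hr × 1.7 hr = 202.7436 mL
Volume remaining = 311 − 202.7436 = 108.2564 mL
Drug remaining = 108.2564 mL × 1.745981 mcg/mL = 189.0136 mcg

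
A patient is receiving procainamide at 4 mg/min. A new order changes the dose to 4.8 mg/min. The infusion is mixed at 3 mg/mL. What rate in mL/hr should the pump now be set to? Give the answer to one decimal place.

4.8 mg/min × 60 min/hr = 288 mg/hr
Rate = 288 mg/hr ÷ 3 mg/mL = 96 mL/hr

96.0 mL/hr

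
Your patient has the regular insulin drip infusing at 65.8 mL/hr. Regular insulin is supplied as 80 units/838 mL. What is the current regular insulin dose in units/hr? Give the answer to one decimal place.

6.3 units/hr

Concentration = 80 units ÷ 838 mL = 0.09546539 units/mL
Drug rate = 65.8 mL/hr × 0.09546539 units/mL = 6.281623 units/hr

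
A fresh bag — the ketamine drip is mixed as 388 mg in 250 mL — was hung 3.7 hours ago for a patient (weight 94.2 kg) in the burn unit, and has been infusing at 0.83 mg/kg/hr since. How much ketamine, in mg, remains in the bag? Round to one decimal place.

98.7 mg

Dose = 0.83 mg/kg/hr × 94.2 kg = 78.186 mg/hr
Concentration = 388 mg ÷ 250 mL = 1.552 mg/mL
Rate = 78.186 mg/hr ÷ 1.552 mg/mL = 50.37758 mL/hr
Volume infused = 50.37758 mL/hr × 3.7 hr = 186.397 mL
Volume remaining = 250 − 186.397 = 63.60296 mL
Drug remaining = 63.60296 mL × 1.552 mg/mL = 98.7118 mg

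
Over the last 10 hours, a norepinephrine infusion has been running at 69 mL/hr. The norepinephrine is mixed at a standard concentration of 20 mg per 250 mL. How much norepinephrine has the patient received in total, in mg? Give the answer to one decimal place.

55.2 mg

Concentration = 20 mg ÷ 250 mL = 0.08 mg/mL = 80 mcg/mL
Drug rate = 69 mL/hr × 80 mcg/mL = 5520 mcg/hr
Total = 5520 mcg/hr × 10 hr = 55200 mcg = 55.2 mg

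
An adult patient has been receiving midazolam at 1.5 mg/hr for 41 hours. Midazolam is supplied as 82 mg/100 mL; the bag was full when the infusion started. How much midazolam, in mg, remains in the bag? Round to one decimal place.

20.5 mg

Concentration = 82 mg ÷ 100 mL = 0.82 mg/mL
Rate = 1.5 mg/hr ÷ 0.82 mg/mL = 1.829268 mL/hr
Volume infused = 1.829268 mL/hr × 41 hr = 75 mL
Volume remaining = 100 − 75 = 25 mL
Drug remaining = 25 mL × 0.82 mg/mL = 20.5 mg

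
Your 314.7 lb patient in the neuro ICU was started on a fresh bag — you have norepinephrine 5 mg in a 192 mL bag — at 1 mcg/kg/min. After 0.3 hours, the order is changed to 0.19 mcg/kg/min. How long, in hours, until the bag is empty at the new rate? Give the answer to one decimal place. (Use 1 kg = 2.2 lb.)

1.5 hours

Initial rate:
Weight = 314.7 lb ÷ 2.2 lb/kg = 143.0455 kg
Dose = 1 mcg/kg/min × 143.0455 kg = 143.0455 mcg/min
143.0455 mcg/min × 60 min/hr = 8582.727 mcg/hr
Concentration = 5 mg ÷ 192 mL = 0.02604167 mg/mL = 26.04167 mcg/mL
Rate = 8582.727 mcg/hr ÷ 26.04167 mcg/mL = 329.5767 mL/hr
Volume infused so far = 329.5767 mL/hr × 0.3 hr = 98.87302 mL
Volume remaining = 192 − 98.87302 = 93.12698 mL
New rate:
Dose = 0.19 mcg/kg/min × 143.0455 kg = 27.17864 mcg/min
27.17864 mcg/min × 60 min/hr = 1630.718 mcg/hr
Rate = 1630.718 mcg/hr ÷ 26.04167 mcg/mL = 62.61958 mL/hr
Time remaining = 93.12698 mL ÷ 62.61958 mL/hr = 1.487186 hr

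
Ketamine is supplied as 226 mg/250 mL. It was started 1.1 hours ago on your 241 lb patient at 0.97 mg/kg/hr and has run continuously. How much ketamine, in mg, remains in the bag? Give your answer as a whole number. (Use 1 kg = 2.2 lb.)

Weight = 241 lb ÷ 2.2 lb/kg = 109.5455 kg
Dose = 0.97 mg/kg/hr × 109.5455 kg = 106.2591 mg/hr
Concentration = 226 mg ÷ 250 mL = 0.904 mg/mL
Rate = 106.2591 mg/hr ÷ 0.904 mg/mL = 117.5432 mL/hr
Volume infused = 117.5432 mL/hr × 1.1 hr = 129.2976 mL
Volume remaining = 250 − 129.2976 = 120.7024 mL
Drug remaining = 120.7024 mL × 0.904 mg/mL = 109.115 mg

109 mg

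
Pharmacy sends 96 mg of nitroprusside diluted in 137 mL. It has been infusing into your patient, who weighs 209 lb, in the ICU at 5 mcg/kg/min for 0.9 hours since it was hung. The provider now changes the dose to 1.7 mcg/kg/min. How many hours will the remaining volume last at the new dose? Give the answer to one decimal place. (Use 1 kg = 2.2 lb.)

7.3 hours

Initial rate:
Weight = 209 lb ÷ 2.2 lb/kg = 95 kg
Dose = 5 mcg/kg/min × 95 kg = 475 mcg/min
475 mcg/min × 60 min/hr = 28500 mcg/hr
Concentration = 96 mg ÷ 137 mL = 0.7007299 mg/mL = 700.7299 mcg/mL
Rate = 28500 mcg/hr ÷ 700.7299 mcg/mL = 40.67188 mL/hr
Volume infused so far = 40.67188 mL/hr × 0.9 hr = 36.60469 mL
Volume remaining = 137 − 36.60469 = 100.3953 mL
New rate:
Dose = 1.7 mcg/kg/min × 95 kg = 161.5 mcg/min
161.5 mcg/min × 60 min/hr = 9690 mcg/hr
Rate = 9690 mcg/hr ÷ 700.7299 mcg/mL = 13.82844 mL/hr
Time remaining = 100.3953 mL ÷ 13.82844 mL/hr = 7.260062 hr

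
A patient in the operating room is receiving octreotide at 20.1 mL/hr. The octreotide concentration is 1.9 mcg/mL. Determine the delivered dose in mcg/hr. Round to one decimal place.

Drug rate = 20.1 mL/hr × 1.9 mcg/mL = 38.19 mcg/hr

38.2 mcg/hr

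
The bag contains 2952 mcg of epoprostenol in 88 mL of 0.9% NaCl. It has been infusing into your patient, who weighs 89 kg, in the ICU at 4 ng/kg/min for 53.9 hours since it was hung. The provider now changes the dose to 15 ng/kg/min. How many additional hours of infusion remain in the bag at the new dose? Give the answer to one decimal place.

22.5 hours

Initial rate:
Dose = 4 ng/kg/min × 89 kg = 356 ng/min
356 ng/min × 60 min/hr = 21360 ng/hr
Concentration = 2952 mcg ÷ 88 mL = 33.54545 mcg/mL = 33545.45 ng/mL
Rate = 21360 ng/hr ÷ 33545.45 ng/mL = 0.636748 mL/hr
Volume infused so far = 0.636748 mL/hr × 53.9 hr = 34.32072 mL
Volume remaining = 88 − 34.32072 = 53.67928 mL
New rate:
Dose = 15 ng/kg/min × 89 kg = 1335 ng/min
1335 ng/min × 60 min/hr = 80100 ng/hr
Rate = 80100 ng/hr ÷ 33545.45 ng/mL = 2.387805 mL/hr
Time remaining = 53.67928 mL ÷ 2.387805 mL/hr = 22.4806 hr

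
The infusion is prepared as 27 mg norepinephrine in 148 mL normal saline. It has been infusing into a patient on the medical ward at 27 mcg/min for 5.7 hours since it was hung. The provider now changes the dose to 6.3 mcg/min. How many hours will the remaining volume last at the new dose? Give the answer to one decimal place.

47.0 hours

Initial rate:
27 mcg/min × 60 min/hr = 1620 mcg/hr
Concentration = 27 mg ÷ 148 mL = 0.1824324 mg/mL = 182.4324 mcg/mL
Rate = 1620 mcg/hr ÷ 182.4324 mcg/mL = 8.88 mL/hr
Volume infused so far = 8.88 mL/hr × 5.7 hr = 50.616 mL
Volume remaining = 148 − 50.616 = 97.384 mL
New rate:
6.3 mcg/min × 60 min/hr = 378 mcg/hr
Rate = 378 mcg/hr ÷ 182.4324 mcg/mL = 2.072 mL/hr
Time remaining = 97.384 mL ÷ 2.072 mL/hr = 47 hr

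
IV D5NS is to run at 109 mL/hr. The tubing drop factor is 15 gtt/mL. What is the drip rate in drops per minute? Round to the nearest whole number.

27 gtt/min

109 mL/hr ÷ 60 min/hr = 1.816667 mL/min
1.816667 mL/min × 15 gtt/mL = 27.25 gtt/min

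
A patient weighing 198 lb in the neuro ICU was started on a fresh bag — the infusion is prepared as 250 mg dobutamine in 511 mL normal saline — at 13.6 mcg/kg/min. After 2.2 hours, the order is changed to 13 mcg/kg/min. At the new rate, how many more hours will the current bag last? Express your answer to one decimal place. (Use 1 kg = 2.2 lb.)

Initial rate:
Weight = 198 lb ÷ 2.2 lb/kg = 90 kg
Dose = 13.6 mcg/kg/min × 90 kg = 1224 mcg/min
1224 mcg/min × 60 min/hr = 73440 mcg/hr
Concentration = 250 mg ÷ 511 mL = 0.4892368 mg/mL = 489.2368 mcg/mL
Rate = 73440 mcg/hr ÷ 489.2368 mcg/mL = 150.1114 mL/hr
Volume infused so far = 150.1114 mL/hr × 2.2 hr = 330.245 mL
Volume remaining = 511 − 330.245 = 180.755 mL
New rate:
Dose = 13 mcg/kg/min × 90 kg = 1170 mcg/min
1170 mcg/min × 60 min/hr = 70200 mcg/hr
Rate = 70200 mcg/hr ÷ 489.2368 mcg/mL = 143.4888 mL/hr
Time remaining = 180.755 mL ÷ 143.4888 mL/hr = 1.259715 hr

1.3 hours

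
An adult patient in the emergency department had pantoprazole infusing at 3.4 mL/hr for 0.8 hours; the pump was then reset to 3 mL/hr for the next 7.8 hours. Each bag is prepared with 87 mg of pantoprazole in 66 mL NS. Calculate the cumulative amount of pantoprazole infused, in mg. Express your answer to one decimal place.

34.4 mg

Concentration = 87 mg ÷ 66 mL = 1.318182 mg/mL
Stage 1: 3.4 mL/hr × 0.8 hr = 2.72 mL → 2.72 mL × 1.318182 mg/mL = 3.585455 mg
Stage 2: 3 mL/hr × 7.8 hr = 23.4 mL → 23.4 mL × 1.318182 mg/mL = 30.84545 mg
Total = 3.585455 + 30.84545 = 34.43091 mg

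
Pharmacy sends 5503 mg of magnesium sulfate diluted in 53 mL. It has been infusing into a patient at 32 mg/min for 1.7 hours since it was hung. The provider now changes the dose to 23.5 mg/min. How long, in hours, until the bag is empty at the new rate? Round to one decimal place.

1.6 hours

Initial rate:
32 mg/min × 60 min/hr = 1920 mg/hr
Concentration = 5503 mg ÷ 53 mL = 103.8302 mg/mL
Rate = 1920 mg/hr ÷ 103.8302 mg/mL = 18.49173 mL/hr
Volume infused so far = 18.49173 mL/hr × 1.7 hr = 31.43594 mL
Volume remaining = 53 − 31.43594 = 21.56406 mL
New rate:
23.5 mg/min × 60 min/hr = 1410 mg/hr
Rate = 1410 mg/hr ÷ 103.8302 mg/mL = 13.57987 mL/hr
Time remaining = 21.56406 mL ÷ 13.57987 mL/hr = 1.587943 hr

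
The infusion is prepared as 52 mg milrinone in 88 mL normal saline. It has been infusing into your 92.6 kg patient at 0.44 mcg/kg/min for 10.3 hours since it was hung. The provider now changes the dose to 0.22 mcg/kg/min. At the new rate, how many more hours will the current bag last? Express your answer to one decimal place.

Initial rate:
Dose = 0.44 mcg/kg/min × 92.6 kg = 40.744 mcg/min
40.744 mcg/min × 60 min/hr = 2444.64 mcg/hr
Concentration = 52 mg ÷ 88 mL = 0.5909091 mg/mL = 590.9091 mcg/mL
Rate = 2444.64 mcg/hr ÷ 590.9091 mcg/mL = 4.137083 mL/hr
Volume infused so far = 4.137083 mL/hr × 10.3 hr = 42.61196 mL
Volume remaining = 88 − 42.61196 = 45.38804 mL
New rate:
Dose = 0.22 mcg/kg/min × 92.6 kg = 20.372 mcg/min
20.372 mcg/min × 60 min/hr = 1222.32 mcg/hr
Rate = 1222.32 mcg/hr ÷ 590.9091 mcg/mL = 2.068542 mL/hr
Time remaining = 45.38804 mL ÷ 2.068542 mL/hr = 21.94205 hr

21.9 hours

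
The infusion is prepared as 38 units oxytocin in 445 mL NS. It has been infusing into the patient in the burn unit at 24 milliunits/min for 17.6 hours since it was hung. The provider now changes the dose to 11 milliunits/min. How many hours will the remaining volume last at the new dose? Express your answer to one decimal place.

19.2 hours

Initial rate:
24 milliunits/min × 60 min/hr = 1440 milliunits/hr
Concentration = 38 units ÷ 445 mL = 0.08539326 units/mL = 85.39326 milliunits/mL
Rate = 1440 milliunits/hr ÷ 85.39326 milliunits/mL = 16.86316 mL/hr
Volume infused so far = 16.86316 mL/hr × 17.6 hr = 296.7916 mL
Volume remaining = 445 − 296.7916 = 148.2084 mL
New rate:
11 milliunits/min × 60 min/hr = 660 milliunits/hr
Rate = 660 milliunits/hr ÷ 85.39326 milliunits/mL = 7.728947 mL/hr
Time remaining = 148.2084 mL ÷ 7.728947 mL/hr = 19.17576 hr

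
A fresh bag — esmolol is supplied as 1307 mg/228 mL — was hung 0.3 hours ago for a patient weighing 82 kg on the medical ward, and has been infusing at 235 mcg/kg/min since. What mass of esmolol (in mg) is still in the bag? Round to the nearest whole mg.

960 mg

Dose = 235 mcg/kg/min × 82 kg = 19270 mcg/min
19270 mcg/min × 60 min/hr = 1156200 mcg/hr
Concentration = 1307 mg ÷ 228 mL = 5.732456 mg/mL = 5732.456 mcg/mL
Rate = 1156200 mcg/hr ÷ 5732.456 mcg/mL = 201.6936 mL/hr
Volume infused = 201.6936 mL/hr × 0.3 hr = 60.50809 mL
Volume remaining = 228 − 60.50809 = 167.4919 mL
Drug remaining = 167.4919 mL × 5732.456 mcg/mL = 960140 mcg = 960.14 mg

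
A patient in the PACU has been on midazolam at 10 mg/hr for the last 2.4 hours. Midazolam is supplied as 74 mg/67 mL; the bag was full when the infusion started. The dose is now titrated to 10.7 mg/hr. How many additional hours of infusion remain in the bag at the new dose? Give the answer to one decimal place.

4.7 hours

Initial rate:
Concentration = 74 mg ÷ 67 mL = 1.104478 mg/mL
Rate = 10 mg/hr ÷ 1.104478 mg/mL = 9.054054 mL/hr
Volume infused so far = 9.054054 mL/hr × 2.4 hr = 21.72973 mL
Volume remaining = 67 − 21.72973 = 45.27027 mL
New rate:
Rate = 10.7 mg/hr ÷ 1.104478 mg/mL = 9.687838 mL/hr
Time remaining = 45.27027 mL ÷ 9.687838 mL/hr = 4.672897 hr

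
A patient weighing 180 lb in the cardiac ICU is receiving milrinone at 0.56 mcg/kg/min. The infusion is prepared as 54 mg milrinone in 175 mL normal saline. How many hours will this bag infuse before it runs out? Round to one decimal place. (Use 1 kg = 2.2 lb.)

19.6 hours

Weight = 180 lb ÷ 2.2 lb/kg = 81.81818 kg
Dose = 0.56 mcg/kg/min × 81.81818 kg = 45.81818 mcg/min
45.81818 mcg/min × 60 min/hr = 2749.091 mcg/hr
Concentration = 54 mg ÷ 175 mL = 0.3085714 mg/mL = 308.5714 mcg/mL
Rate = 2749.091 mcg/hr ÷ 308.5714 mcg/mL = 8.909091 mL/hr
Duration = 175 mL ÷ 8.909091 mL/hr = 19.64286 hr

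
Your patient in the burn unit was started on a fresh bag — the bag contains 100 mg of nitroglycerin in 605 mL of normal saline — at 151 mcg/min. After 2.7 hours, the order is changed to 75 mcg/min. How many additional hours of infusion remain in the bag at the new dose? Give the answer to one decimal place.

Initial rate:
151 mcg/min × 60 min/hr = 9060 mcg/hr
Concentration = 100 mg ÷ 605 mL = 0.1652893 mg/mL = 165.2893 mcg/mL
Rate = 9060 mcg/hr ÷ 165.2893 mcg/mL = 54.813 mL/hr
Volume infused so far = 54.813 mL/hr × 2.7 hr = 147.9951 mL
Volume remaining = 605 − 147.9951 = 457.0049 mL
New rate:
75 mcg/min × 60 min/hr = 4500 mcg/hr
Rate = 4500 mcg/hr ÷ 165.2893 mcg/mL = 27.225 mL/hr
Time remaining = 457.0049 mL ÷ 27.225 mL/hr = 16.78622 hr

16.8 hours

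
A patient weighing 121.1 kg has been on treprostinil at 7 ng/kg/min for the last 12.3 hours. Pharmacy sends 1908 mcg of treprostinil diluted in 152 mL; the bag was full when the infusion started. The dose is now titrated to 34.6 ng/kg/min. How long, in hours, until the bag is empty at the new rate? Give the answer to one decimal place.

5.1 hours

Initial rate:
Dose = 7 ng/kg/min × 121.1 kg = 847.7 ng/min
847.7 ng/min × 60 min/hr = 50862 ng/hr
Concentration = 1908 mcg ÷ 152 mL = 12.55263 mcg/mL = 12552.63 ng/mL
Rate = 50862 ng/hr ÷ 12552.63 ng/mL = 4.051899 mL/hr
Volume infused so far = 4.051899 mL/hr × 12.3 hr = 49.83836 mL
Volume remaining = 152 − 49.83836 = 102.1616 mL
New rate:
Dose = 34.6 ng/kg/min × 121.1 kg = 4190.06 ng/min
4190.06 ng/min × 60 min/hr = 251403.6 ng/hr
Rate = 251403.6 ng/hr ÷ 12552.63 ng/mL = 20.02796 mL/hr
Time remaining = 102.1616 mL ÷ 20.02796 mL/hr = 5.100951 hr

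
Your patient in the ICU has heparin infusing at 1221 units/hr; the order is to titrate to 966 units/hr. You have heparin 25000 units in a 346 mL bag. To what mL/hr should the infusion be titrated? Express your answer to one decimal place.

13.4 mL/hr

Concentration = 25000 units ÷ 346 mL = 72.25434 units/mL
Rate = 966 units/hr ÷ 72.25434 units/mL = 13.36944 mL/hr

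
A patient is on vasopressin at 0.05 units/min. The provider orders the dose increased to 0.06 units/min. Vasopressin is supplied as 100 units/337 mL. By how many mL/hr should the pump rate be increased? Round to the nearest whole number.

2 mL/hr

At the current dose:
0.05 units/min × 60 min/hr = 3 units/hr
Concentration = 100 units ÷ 337 mL = 0.2967359 units/mL
Rate = 3 units/hr ÷ 0.2967359 units/mL = 10.11 mL/hr
At the new dose:
0.06 units/min × 60 min/hr = 3.6 units/hr
Rate = 3.6 units/hr ÷ 0.2967359 units/mL = 12.132 mL/hr
Change = 12.132 − 10.11 = 2.022 mL/hr → 2.022 mL/hr increase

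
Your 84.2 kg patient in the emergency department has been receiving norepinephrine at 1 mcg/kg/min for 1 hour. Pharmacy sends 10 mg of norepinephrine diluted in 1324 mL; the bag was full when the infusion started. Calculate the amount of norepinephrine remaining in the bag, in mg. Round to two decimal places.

Dose = 1 mcg/kg/min × 84.2 kg = 84.2 mcg/min
84.2 mcg/min × 60 min/hr = 5052 mcg/hr
Concentration = 10 mg ÷ 1324 mL = 0.00755287 mg/mL = 7.55287 mcg/mL
Rate = 5052 mcg/hr ÷ 7.55287 mcg/mL = 668.8848 mL/hr
Volume infused = 668.8848 mL/hr × 1 hr = 668.8848 mL
Volume remaining = 1324 − 668.8848 = 655.1152 mL
Drug remaining = 655.1152 mL × 7.55287 mcg/mL = 4948 mcg = 4.948 mg

4.95 mg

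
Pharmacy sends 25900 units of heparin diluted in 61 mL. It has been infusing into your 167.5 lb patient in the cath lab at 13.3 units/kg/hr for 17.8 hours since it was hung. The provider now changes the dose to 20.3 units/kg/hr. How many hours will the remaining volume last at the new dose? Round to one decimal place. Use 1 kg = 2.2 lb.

Initial rate:
Weight = 167.5 lb ÷ 2.2 lb/kg = 76.13636 kg
Dose = 13.3 units/kg/hr × 76.13636 kg = 1012.614 units/hr
Concentration = 25900 units ÷ 61 mL = 424.5902 units/mL
Rate = 1012.614 units/hr ÷ 424.5902 units/mL = 2.38492 mL/hr
Volume infused so far = 2.38492 mL/hr × 17.8 hr = 42.45158 mL
Volume remaining = 61 − 42.45158 = 18.54842 mL
New rate:
Dose = 20.3 units/kg/hr × 76.13636 kg = 1545.568 units/hr
Rate = 1545.568 units/hr ÷ 424.5902 units/mL = 3.640141 mL/hr
Time remaining = 18.54842 mL ÷ 3.640141 mL/hr = 5.095522 hr

5.1 hours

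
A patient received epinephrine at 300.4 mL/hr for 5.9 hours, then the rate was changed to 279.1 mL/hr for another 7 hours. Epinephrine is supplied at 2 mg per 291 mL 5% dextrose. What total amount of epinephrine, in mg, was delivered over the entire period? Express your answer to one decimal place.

Concentration = 2 mg ÷ 291 mL = 0.006872852 mg/mL
Stage 1: 300.4 mL/hr × 5.9 hr = 1772.36 mL → 1772.36 mL × 0.006872852 mg/mL = 12.18117 mg
Stage 2: 279.1 mL/hr × 7 hr = 1953.7 mL → 1953.7 mL × 0.006872852 mg/mL = 13.42749 mg
Total = 12.18117 + 13.42749 = 25.60866 mg

25.6 mg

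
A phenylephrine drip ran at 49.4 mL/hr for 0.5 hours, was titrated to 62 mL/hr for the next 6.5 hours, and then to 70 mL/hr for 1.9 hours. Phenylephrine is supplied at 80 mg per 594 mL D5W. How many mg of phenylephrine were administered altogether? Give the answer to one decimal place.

75.5 mg

Concentration = 80 mg ÷ 594 mL = 0.1346801 mg/mL
Stage 1: 49.4 mL/hr × 0.5 hr = 24.7 mL → 24.7 mL × 0.1346801 mg/mL = 3.326599 mg
Stage 2: 62 mL/hr × 6.5 hr = 403 mL → 403 mL × 0.1346801 mg/mL = 54.27609 mg
Stage 3: 70 mL/hr × 1.9 hr = 133 mL → 133 mL × 0.1346801 mg/mL = 17.91246 mg
Total = 3.326599 + 54.27609 + 17.91246 = 75.51515 mg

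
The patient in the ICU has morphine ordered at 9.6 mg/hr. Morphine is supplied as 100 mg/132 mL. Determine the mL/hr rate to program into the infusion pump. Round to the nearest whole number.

Concentration = 100 mg ÷ 132 mL = 0.7575758 mg/mL
Rate = 9.6 mg/hr ÷ 0.7575758 mg/mL = 12.672 mL/hr

13 mL/hr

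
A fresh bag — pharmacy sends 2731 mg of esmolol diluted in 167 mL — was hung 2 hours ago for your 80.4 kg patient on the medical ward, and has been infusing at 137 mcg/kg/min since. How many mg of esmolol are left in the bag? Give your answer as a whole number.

Dose = 137 mcg/kg/min × 80.4 kg = 11014.8 mcg/min
11014.8 mcg/min × 60 min/hr = 660888 mcg/hr
Concentration = 2731 mg ÷ 167 mL = 16.35329 mg/mL = 16353.29 mcg/mL
Rate = 660888 mcg/hr ÷ 16353.29 mcg/mL = 40.41314 mL/hr
Volume infused = 40.41314 mL/hr × 2 hr = 80.82629 mL
Volume remaining = 167 − 80.82629 = 86.17371 mL
Drug remaining = 86.17371 mL × 16353.29 mcg/mL = 1409224 mcg = 1409.224 mg

1409 mg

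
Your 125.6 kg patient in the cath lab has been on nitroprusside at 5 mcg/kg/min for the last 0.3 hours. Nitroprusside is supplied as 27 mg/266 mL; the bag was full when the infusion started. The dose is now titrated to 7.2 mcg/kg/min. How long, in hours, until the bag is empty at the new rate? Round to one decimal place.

0.3 hours

Initial rate:
Dose = 5 mcg/kg/min × 125.6 kg = 628 mcg/min
628 mcg/min × 60 min/hr = 37680 mcg/hr
Concentration = 27 mg ÷ 266 mL = 0.1015038 mg/mL = 101.5038 mcg/mL
Rate = 37680 mcg/hr ÷ 101.5038 mcg/mL = 371.2178 mL/hr
Volume infused so far = 371.2178 mL/hr × 0.3 hr = 111.3653 mL
Volume remaining = 266 − 111.3653 = 154.6347 mL
New rate:
Dose = 7.2 mcg/kg/min × 125.6 kg = 904.32 mcg/min
904.32 mcg/min × 60 min/hr = 54259.2 mcg/hr
Rate = 54259.2 mcg/hr ÷ 101.5038 mcg/mL = 534.5536 mL/hr
Time remaining = 154.6347 mL ÷ 534.5536 mL/hr = 0.2892781 hr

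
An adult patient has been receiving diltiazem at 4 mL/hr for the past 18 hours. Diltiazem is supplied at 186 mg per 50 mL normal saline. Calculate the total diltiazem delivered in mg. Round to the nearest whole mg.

Concentration = 186 mg ÷ 50 mL = 3.72 mg/mL
Drug rate = 4 mL/hr × 3.72 mg/mL = 14.88 mg/hr
Total = 14.88 mg/hr × 18 hr = 267.84 mg

268 mg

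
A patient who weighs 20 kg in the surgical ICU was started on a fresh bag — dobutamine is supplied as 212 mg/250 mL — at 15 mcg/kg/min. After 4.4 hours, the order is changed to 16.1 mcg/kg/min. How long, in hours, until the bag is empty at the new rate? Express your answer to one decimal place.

6.9 hours

Initial rate:
Dose = 15 mcg/kg/min × 20 kg = 300 mcg/min
300 mcg/min × 60 min/hr = 18000 mcg/hr
Concentration = 212 mg ÷ 250 mL = 0.848 mg/mL = 848 mcg/mL
Rate = 18000 mcg/hr ÷ 848 mcg/mL = 21.22642 mL/hr
Volume infused so far = 21.22642 mL/hr × 4.4 hr = 93.39623 mL
Volume remaining = 250 − 93.39623 = 156.6038 mL
New rate:
Dose = 16.1 mcg/kg/min × 20 kg = 322 mcg/min
322 mcg/min × 60 min/hr = 19320 mcg/hr
Rate = 19320 mcg/hr ÷ 848 mcg/mL = 22.78302 mL/hr
Time remaining = 156.6038 mL ÷ 22.78302 mL/hr = 6.873706 hr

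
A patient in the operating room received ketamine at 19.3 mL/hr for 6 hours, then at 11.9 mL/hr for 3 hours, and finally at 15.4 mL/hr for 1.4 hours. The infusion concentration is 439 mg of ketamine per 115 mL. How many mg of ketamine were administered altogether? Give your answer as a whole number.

661 mg

Concentration = 439 mg ÷ 115 mL = 3.817391 mg/mL
Stage 1: 19.3 mL/hr × 6 hr = 115.8 mL → 115.8 mL × 3.817391 mg/mL = 442.0539 mg
Stage 2: 11.9 mL/hr × 3 hr = 35.7 mL → 35.7 mL × 3.817391 mg/mL = 136.2809 mg
Stage 3: 15.4 mL/hr × 1.4 hr = 21.56 mL → 21.56 mL × 3.817391 mg/mL = 82.30296 mg
Total = 442.0539 + 136.2809 + 82.30296 = 660.6377 mg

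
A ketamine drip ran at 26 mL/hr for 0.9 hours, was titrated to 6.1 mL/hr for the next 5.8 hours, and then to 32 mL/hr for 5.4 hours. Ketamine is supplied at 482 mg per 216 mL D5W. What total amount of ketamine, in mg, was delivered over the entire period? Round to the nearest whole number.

Concentration = 482 mg ÷ 216 mL = 2.231481 mg/mL
Stage 1: 26 mL/hr × 0.9 hr = 23.4 mL → 23.4 mL × 2.231481 mg/mL = 52.21667 mg
Stage 2: 6.1 mL/hr × 5.8 hr = 35.38 mL → 35.38 mL × 2.231481 mg/mL = 78.94981 mg
Stage 3: 32 mL/hr × 5.4 hr = 172.8 mL → 172.8 mL × 2.231481 mg/mL = 385.6 mg
Total = 52.21667 + 78.94981 + 385.6 = 516.7665 mg

517 mg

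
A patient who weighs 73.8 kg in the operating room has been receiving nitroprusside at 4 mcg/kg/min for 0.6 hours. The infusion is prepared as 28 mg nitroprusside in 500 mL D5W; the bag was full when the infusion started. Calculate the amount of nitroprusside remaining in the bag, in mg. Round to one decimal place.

17.4 mg

Dose = 4 mcg/kg/min × 73.8 kg = 295.2 mcg/min
295.2 mcg/min × 60 min/hr = 17712 mcg/hr
Concentration = 28 mg ÷ 500 mL = 0.056 mg/mL = 56 mcg/mL
Rate = 17712 mcg/hr ÷ 56 mcg/mL = 316.2857 mL/hr
Volume infused = 316.2857 mL/hr × 0.6 hr = 189.7714 mL
Volume remaining = 500 − 189.7714 = 310.2286 mL
Drug remaining = 310.2286 mL × 56 mcg/mL = 17372.8 mcg = 17.3728 mg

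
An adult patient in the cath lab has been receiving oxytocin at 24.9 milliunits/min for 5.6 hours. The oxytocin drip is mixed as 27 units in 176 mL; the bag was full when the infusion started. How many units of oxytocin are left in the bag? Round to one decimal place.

24.9 milliunits/min × 60 min/hr = 1494 milliunits/hr
Concentration = 27 units ÷ 176 mL = 0.1534091 units/mL = 153.4091 milliunits/mL
Rate = 1494 milliunits/hr ÷ 153.4091 milliunits/mL = 9.738667 mL/hr
Volume infused = 9.738667 mL/hr × 5.6 hr = 54.53653 mL
Volume remaining = 176 − 54.53653 = 121.4635 mL
Drug remaining = 121.4635 mL × 153.4091 milliunits/mL = 18633.6 milliunits = 18.6336 units

18.6 units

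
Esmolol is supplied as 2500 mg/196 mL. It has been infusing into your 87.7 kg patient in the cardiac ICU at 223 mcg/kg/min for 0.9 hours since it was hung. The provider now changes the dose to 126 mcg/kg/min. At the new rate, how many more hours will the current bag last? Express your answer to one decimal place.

Initial rate:
Dose = 223 mcg/kg/min × 87.7 kg = 19557.1 mcg/min
19557.1 mcg/min × 60 min/hr = 1173426 mcg/hr
Concentration = 2500 mg ÷ 196 mL = 12.7551 mg/mL = 12755.1 mcg/mL
Rate = 1173426 mcg/hr ÷ 12755.1 mcg/mL = 91.9966 mL/hr
Volume infused so far = 91.9966 mL/hr × 0.9 hr = 82.79694 mL
Volume remaining = 196 − 82.79694 = 113.2031 mL
New rate:
Dose = 126 mcg/kg/min × 87.7 kg = 11050.2 mcg/min
11050.2 mcg/min × 60 min/hr = 663012 mcg/hr
Rate = 663012 mcg/hr ÷ 12755.1 mcg/mL = 51.98014 mL/hr
Time remaining = 113.2031 mL ÷ 51.98014 mL/hr = 2.177814 hr

2.2 hours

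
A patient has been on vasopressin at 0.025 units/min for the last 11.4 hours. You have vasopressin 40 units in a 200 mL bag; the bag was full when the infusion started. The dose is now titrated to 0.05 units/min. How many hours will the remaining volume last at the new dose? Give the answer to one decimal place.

Initial rate:
0.025 units/min × 60 min/hr = 1.5 units/hr
Concentration = 40 units ÷ 200 mL = 0.2 units/mL
Rate = 1.5 units/hr ÷ 0.2 units/mL = 7.5 mL/hr
Volume infused so far = 7.5 mL/hr × 11.4 hr = 85.5 mL
Volume remaining = 200 − 85.5 = 114.5 mL
New rate:
0.05 units/min × 60 min/hr = 3 units/hr
Rate = 3 units/hr ÷ 0.2 units/mL = 15 mL/hr
Time remaining = 114.5 mL ÷ 15 mL/hr = 7.633333 hr

7.6 hours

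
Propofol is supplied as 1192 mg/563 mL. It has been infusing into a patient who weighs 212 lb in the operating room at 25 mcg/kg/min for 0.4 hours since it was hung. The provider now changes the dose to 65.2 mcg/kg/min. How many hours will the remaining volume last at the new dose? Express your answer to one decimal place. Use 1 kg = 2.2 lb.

Initial rate:
Weight = 212 lb ÷ 2.2 lb/kg = 96.36364 kg
Dose = 25 mcg/kg/min × 96.36364 kg = 2409.091 mcg/min
2409.091 mcg/min × 60 min/hr = 144545.5 mcg/hr
Concentration = 1192 mg ÷ 563 mL = 2.117229 mg/mL = 2117.229 mcg/mL
Rate = 144545.5 mcg/hr ÷ 2117.229 mcg/mL = 68.27105 mL/hr
Volume infused so far = 68.27105 mL/hr × 0.4 hr = 27.30842 mL
Volume remaining = 563 − 27.30842 = 535.6916 mL
New rate:
Dose = 65.2 mcg/kg/min × 96.36364 kg = 6282.909 mcg/min
6282.909 mcg/min × 60 min/hr = 376974.5 mcg/hr
Rate = 376974.5 mcg/hr ÷ 2117.229 mcg/mL = 178.0509 mL/hr
Time remaining = 535.6916 mL ÷ 178.0509 mL/hr = 3.008643 hr

3.0 hours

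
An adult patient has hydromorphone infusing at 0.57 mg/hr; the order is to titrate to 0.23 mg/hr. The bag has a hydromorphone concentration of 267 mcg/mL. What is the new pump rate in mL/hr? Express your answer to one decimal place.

Concentration = 267 mcg/mL = 0.267 mg/mL
Rate = 0.23 mg/hr ÷ 0.267 mg/mL = 0.8614232 mL/hr

0.9 mL/hr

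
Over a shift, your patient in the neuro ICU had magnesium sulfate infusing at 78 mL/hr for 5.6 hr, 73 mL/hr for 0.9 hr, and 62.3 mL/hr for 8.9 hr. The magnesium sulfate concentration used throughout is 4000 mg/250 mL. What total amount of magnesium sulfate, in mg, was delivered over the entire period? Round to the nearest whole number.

16912 mg

Concentration = 4000 mg ÷ 250 mL = 16 mg/mL
Stage 1: 78 mL/hr × 5.6 hr = 436.8 mL → 436.8 mL × 16 mg/mL = 6988.8 mg
Stage 2: 73 mL/hr × 0.9 hr = 65.7 mL → 65.7 mL × 16 mg/mL = 1051.2 mg
Stage 3: 62.3 mL/hr × 8.9 hr = 554.47 mL → 554.47 mL × 16 mg/mL = 8871.52 mg
Total = 6988.8 + 1051.2 + 8871.52 = 16911.52 mg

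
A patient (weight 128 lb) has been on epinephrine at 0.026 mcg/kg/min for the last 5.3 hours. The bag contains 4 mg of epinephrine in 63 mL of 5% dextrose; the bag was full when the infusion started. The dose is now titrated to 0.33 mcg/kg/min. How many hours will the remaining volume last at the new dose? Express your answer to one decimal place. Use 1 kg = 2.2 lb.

Initial rate:
Weight = 128 lb ÷ 2.2 lb/kg = 58.18182 kg
Dose = 0.026 mcg/kg/min × 58.18182 kg = 1.512727 mcg/min
1.512727 mcg/min × 60 min/hr = 90.76364 mcg/hr
Concentration = 4 mg ÷ 63 mL = 0.06349206 mg/mL = 63.49206 mcg/mL
Rate = 90.76364 mcg/hr ÷ 63.49206 mcg/mL = 1.429527 mL/hr
Volume infused so far = 1.429527 mL/hr × 5.3 hr = 7.576495 mL
Volume remaining = 63 − 7.576495 = 55.42351 mL
New rate:
Dose = 0.33 mcg/kg/min × 58.18182 kg = 19.2 mcg/min
19.2 mcg/min × 60 min/hr = 1152 mcg/hr
Rate = 1152 mcg/hr ÷ 63.49206 mcg/mL = 18.144 mL/hr
Time remaining = 55.42351 mL ÷ 18.144 mL/hr = 3.054646 hr

3.1 hours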